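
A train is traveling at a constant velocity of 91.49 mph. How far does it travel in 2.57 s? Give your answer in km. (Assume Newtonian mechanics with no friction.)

v = 91.49 mph × 0.44704 = 40.8997 m/s
d = v × t = 40.8997 × 2.57 = 105.112 m
d = 105.112 m / 1000.0 = 0.1051 km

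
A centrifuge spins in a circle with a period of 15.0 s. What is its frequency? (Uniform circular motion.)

f = 1/T = 1/15.0 = 0.0667 Hz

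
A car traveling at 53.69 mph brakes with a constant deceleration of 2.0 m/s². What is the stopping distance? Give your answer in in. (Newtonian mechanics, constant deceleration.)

v₀ = 53.69 mph × 0.44704 = 24.0016 m/s
d = v₀² / (2a) = 24.0016² / (2 × 2.0) = 576.077 / 4.0 = 144.019 m
d = 144.019 m / 0.0254 = 5670 in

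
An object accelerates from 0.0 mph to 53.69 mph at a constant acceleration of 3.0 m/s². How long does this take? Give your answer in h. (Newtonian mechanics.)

v₀ = 0.0 mph × 0.44704 = 0.0 m/s
v = 53.69 mph × 0.44704 = 24.0016 m/s
t = (v - v₀) / a = (24.0016 - 0.0) / 3.0 = 8.00053 s
t = 8.00053 s / 3600.0 = 0.002222 h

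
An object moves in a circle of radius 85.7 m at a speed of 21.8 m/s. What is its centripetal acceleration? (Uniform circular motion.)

a_c = v²/r = 21.8²/85.7 = 475.24/85.7 = 5.55 m/s²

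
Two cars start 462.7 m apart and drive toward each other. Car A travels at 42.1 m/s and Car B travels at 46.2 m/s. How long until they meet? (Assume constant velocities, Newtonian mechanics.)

Combined speed: v_combined = 42.1 + 46.2 = 88.3 m/s
Time to meet: t = d/v_combined = 462.7/88.3 = 5.24 s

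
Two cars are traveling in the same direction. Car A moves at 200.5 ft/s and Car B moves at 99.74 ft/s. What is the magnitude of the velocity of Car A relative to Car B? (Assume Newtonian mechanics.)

v_rel = |v_A - v_B| = |200.5 - 99.74| = 100.76 ft/s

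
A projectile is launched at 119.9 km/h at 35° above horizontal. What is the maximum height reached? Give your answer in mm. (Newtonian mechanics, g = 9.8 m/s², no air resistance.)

v₀ = 119.9 km/h × 0.2777777777777778 = 33.3056 m/s
H = v₀² × sin²(θ) / (2g) = 33.3056² × sin(35°)² / (2 × 9.8) = 1109.26 × 0.32899 / 19.6 = 18.6192 m
H = 18.6192 m / 0.001 = 18620 mm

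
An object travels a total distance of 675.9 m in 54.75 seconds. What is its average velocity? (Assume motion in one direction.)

v_avg = Δd / Δt = 675.9 / 54.75 = 12.35 m/s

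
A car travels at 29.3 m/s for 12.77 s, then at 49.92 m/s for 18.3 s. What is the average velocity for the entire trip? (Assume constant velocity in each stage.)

d₁ = v₁t₁ = 29.3 × 12.77 = 374.161 m
d₂ = v₂t₂ = 49.92 × 18.3 = 913.536 m
d_total = 1287.697 m, t_total = 31.07 s
v_avg = d_total/t_total = 1287.697/31.07 = 41.45 m/s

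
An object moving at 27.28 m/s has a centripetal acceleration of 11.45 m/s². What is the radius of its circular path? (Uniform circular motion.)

r = v²/a_c = 27.28²/11.45 = 65.0 m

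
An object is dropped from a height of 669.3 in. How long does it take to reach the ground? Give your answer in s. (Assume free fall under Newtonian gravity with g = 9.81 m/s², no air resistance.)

h = 669.3 in × 0.0254 = 17.0002 m
t = √(2h/g) = √(2 × 17.0002 / 9.81) = 1.862 s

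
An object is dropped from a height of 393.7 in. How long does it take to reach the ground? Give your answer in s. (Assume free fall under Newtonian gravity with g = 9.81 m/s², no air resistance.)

h = 393.7 in × 0.0254 = 9.99998 m
t = √(2h/g) = √(2 × 9.99998 / 9.81) = 1.428 s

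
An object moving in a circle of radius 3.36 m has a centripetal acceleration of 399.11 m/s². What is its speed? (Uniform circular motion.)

v = √(a_c × r) = √(399.11 × 3.36) = 36.62 m/s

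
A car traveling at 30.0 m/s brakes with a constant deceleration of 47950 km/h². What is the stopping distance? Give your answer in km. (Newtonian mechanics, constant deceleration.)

a = 47950 km/h² × 7.716049382716049e-05 = 3.69985 m/s²
d = v₀² / (2a) = 30.0² / (2 × 3.69985) = 900.0 / 7.3997 = 121.627 m
d = 121.627 m / 1000.0 = 0.1216 km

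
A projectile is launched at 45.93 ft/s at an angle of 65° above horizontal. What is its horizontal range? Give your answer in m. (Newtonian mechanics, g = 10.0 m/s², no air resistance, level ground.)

v₀ = 45.93 ft/s × 0.3048 = 13.9995 m/s
R = v₀² × sin(2θ) / g = 13.9995² × sin(2 × 65°) / 10.0 = 195.986 × 0.766044 / 10.0 = 15.01 m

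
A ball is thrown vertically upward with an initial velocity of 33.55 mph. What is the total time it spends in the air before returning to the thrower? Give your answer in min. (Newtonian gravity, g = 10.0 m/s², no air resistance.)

v₀ = 33.55 mph × 0.44704 = 14.9982 m/s
t_total = 2 × v₀ / g = 2 × 14.9982 / 10.0 = 2.99964 s
t_total = 2.99964 s / 60.0 = 0.04999 min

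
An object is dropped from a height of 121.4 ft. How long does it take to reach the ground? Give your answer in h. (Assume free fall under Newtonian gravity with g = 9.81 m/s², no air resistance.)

h = 121.4 ft × 0.3048 = 37.0027 m
t = √(2h/g) = √(2 × 37.0027 / 9.81) = 2.74661 s
t = 2.74661 s / 3600.0 = 0.0007629 h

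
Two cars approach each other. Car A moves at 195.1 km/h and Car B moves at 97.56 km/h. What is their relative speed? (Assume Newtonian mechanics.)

v_rel = v_A + v_B = 195.1 + 97.56 = 292.66 km/h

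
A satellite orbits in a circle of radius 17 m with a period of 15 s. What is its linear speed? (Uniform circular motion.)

v = 2πr/T = 2π×17/15 = 7.12 m/s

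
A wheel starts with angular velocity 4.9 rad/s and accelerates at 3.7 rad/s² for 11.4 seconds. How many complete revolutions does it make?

θ = ω₀t + ½αt² = 4.9×11.4 + ½×3.7×11.4² = 296.286 rad
Total revolutions = θ/(2π) = 296.286/(2π) = 47.16
Complete revolutions = ⌊47.16⌋ = 47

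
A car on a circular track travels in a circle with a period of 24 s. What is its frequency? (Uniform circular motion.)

f = 1/T = 1/24 = 0.0417 Hz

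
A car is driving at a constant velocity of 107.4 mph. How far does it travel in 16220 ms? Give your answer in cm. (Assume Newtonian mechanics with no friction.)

v = 107.4 mph × 0.44704 = 48.0121 m/s
t = 16220 ms × 0.001 = 16.22 s
d = v × t = 48.0121 × 16.22 = 778.756 m
d = 778.756 m / 0.01 = 77880 cm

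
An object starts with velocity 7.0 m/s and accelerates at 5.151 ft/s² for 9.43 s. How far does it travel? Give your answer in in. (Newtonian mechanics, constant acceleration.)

a = 5.151 ft/s² × 0.3048 = 1.57002 m/s²
d = v₀ × t + ½ × a × t² = 7.0 × 9.43 + 0.5 × 1.57002 × 9.43² = 135.817 m
d = 135.817 m / 0.0254 = 5347 in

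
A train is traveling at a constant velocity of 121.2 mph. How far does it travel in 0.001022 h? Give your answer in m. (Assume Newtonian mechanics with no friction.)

v = 121.2 mph × 0.44704 = 54.1812 m/s
t = 0.001022 h × 3600.0 = 3.6792 s
d = v × t = 54.1812 × 3.6792 = 199.3 m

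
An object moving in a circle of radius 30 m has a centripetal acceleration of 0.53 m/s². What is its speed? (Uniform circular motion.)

v = √(a_c × r) = √(0.53 × 30) = 3.99 m/s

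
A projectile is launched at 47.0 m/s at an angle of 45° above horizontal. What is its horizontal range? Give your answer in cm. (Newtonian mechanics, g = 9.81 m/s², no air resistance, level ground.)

R = v₀² × sin(2θ) / g = 47.0² × sin(2 × 45°) / 9.81 = 2209.0 × 1.0 / 9.81 = 225.178 m
R = 225.178 m / 0.01 = 22520 cm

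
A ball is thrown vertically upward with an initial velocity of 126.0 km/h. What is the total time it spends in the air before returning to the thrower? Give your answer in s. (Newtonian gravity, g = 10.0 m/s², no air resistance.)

v₀ = 126.0 km/h × 0.2777777777777778 = 35.0 m/s
t_total = 2 × v₀ / g = 2 × 35.0 / 10.0 = 7.0 s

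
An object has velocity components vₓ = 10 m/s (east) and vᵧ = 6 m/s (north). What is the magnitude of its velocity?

|v| = √(vₓ² + vᵧ²) = √(10² + 6²) = √(136) = 11.66 m/s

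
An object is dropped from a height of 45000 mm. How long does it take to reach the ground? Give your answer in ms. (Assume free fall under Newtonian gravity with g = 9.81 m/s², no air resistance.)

h = 45000 mm × 0.001 = 45.0 m
t = √(2h/g) = √(2 × 45.0 / 9.81) = 3.02891 s
t = 3.02891 s / 0.001 = 3029 ms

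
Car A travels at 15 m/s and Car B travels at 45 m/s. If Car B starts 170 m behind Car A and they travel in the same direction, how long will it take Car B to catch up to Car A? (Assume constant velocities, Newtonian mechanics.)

Relative speed: v_rel = 45 - 15 = 30 m/s
Time to catch: t = d₀/v_rel = 170/30 = 5.67 s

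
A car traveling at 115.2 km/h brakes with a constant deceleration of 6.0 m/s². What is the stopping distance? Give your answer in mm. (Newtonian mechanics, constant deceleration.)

v₀ = 115.2 km/h × 0.2777777777777778 = 32.0 m/s
d = v₀² / (2a) = 32.0² / (2 × 6.0) = 1024.0 / 12.0 = 85.3333 m
d = 85.3333 m / 0.001 = 85330 mm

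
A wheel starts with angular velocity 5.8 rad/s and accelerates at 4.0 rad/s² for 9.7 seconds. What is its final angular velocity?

ω = ω₀ + αt = 5.8 + 4.0 × 9.7 = 44.6 rad/s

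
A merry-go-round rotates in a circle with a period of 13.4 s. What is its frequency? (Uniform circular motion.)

f = 1/T = 1/13.4 = 0.0746 Hz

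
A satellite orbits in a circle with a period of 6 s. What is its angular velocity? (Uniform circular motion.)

ω = 2π/T = 2π/6 = 1.0472 rad/s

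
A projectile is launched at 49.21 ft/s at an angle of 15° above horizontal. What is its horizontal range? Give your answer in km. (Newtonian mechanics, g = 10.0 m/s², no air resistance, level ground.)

v₀ = 49.21 ft/s × 0.3048 = 14.9992 m/s
R = v₀² × sin(2θ) / g = 14.9992² × sin(2 × 15°) / 10.0 = 224.976 × 0.5 / 10.0 = 11.2488 m
R = 11.2488 m / 1000.0 = 0.01125 km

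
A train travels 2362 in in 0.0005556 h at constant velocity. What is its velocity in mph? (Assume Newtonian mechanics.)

d = 2362 in × 0.0254 = 59.9948 m
t = 0.0005556 h × 3600.0 = 2.00016 s
v = d / t = 59.9948 / 2.00016 = 29.995 m/s
v = 29.995 m/s / 0.44704 = 67.1 mph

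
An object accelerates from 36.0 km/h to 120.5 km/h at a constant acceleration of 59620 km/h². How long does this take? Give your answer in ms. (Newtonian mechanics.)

v₀ = 36.0 km/h × 0.2777777777777778 = 10.0 m/s
v = 120.5 km/h × 0.2777777777777778 = 33.4722 m/s
a = 59620 km/h² × 7.716049382716049e-05 = 4.60031 m/s²
t = (v - v₀) / a = (33.4722 - 10.0) / 4.60031 = 5.10231 s
t = 5.10231 s / 0.001 = 5102 ms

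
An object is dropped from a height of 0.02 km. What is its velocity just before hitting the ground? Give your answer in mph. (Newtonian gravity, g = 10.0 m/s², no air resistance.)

h = 0.02 km × 1000.0 = 20.0 m
v = √(2gh) = √(2 × 10.0 × 20.0) = 20.0 m/s
v = 20.0 m/s / 0.44704 = 44.74 mph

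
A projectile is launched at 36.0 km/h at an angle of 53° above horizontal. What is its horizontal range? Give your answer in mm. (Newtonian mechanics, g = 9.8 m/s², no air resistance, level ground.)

v₀ = 36.0 km/h × 0.2777777777777778 = 10.0 m/s
R = v₀² × sin(2θ) / g = 10.0² × sin(2 × 53°) / 9.8 = 100.0 × 0.961262 / 9.8 = 9.8088 m
R = 9.8088 m / 0.001 = 9809 mm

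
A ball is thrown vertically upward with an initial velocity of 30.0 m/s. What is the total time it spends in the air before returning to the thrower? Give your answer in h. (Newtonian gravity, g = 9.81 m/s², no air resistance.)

t_total = 2 × v₀ / g = 2 × 30.0 / 9.81 = 6.11621 s
t_total = 6.11621 s / 3600.0 = 0.001699 h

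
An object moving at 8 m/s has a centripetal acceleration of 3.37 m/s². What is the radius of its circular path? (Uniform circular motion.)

r = v²/a_c = 8²/3.37 = 18.99 m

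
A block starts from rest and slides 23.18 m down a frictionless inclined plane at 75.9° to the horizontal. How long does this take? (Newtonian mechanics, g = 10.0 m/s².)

a = g sin(θ) = 10.0 × sin(75.9°) = 9.6987 m/s²
t = √(2d/a) = √(2 × 23.18 / 9.6987) = 2.19 s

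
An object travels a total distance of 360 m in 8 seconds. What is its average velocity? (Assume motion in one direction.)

v_avg = Δd / Δt = 360 / 8 = 45.0 m/s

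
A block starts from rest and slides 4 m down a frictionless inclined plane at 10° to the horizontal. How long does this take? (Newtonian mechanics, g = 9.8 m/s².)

a = g sin(θ) = 9.8 × sin(10°) = 1.7018 m/s²
t = √(2d/a) = √(2 × 4 / 1.7018) = 2.17 s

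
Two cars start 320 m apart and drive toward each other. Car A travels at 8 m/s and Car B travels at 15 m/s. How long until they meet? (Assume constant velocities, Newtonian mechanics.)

Combined speed: v_combined = 8 + 15 = 23 m/s
Time to meet: t = d/v_combined = 320/23 = 13.91 s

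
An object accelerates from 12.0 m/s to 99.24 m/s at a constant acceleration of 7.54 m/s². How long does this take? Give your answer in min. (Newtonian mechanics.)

t = (v - v₀) / a = (99.24 - 12.0) / 7.54 = 11.5703 s
t = 11.5703 s / 60.0 = 0.1928 min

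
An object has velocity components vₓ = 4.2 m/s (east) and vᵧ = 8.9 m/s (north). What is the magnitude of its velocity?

|v| = √(vₓ² + vᵧ²) = √(4.2² + 8.9²) = √(96.85) = 9.84 m/s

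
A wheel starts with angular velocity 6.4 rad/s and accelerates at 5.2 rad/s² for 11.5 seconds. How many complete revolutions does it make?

θ = ω₀t + ½αt² = 6.4×11.5 + ½×5.2×11.5² = 417.45 rad
Total revolutions = θ/(2π) = 417.45/(2π) = 66.44
Complete revolutions = ⌊66.44⌋ = 66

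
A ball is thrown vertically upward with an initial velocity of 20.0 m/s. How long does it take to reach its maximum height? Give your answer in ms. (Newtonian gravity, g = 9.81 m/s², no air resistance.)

t_up = v₀ / g = 20.0 / 9.81 = 2.03874 s
t_up = 2.03874 s / 0.001 = 2039 ms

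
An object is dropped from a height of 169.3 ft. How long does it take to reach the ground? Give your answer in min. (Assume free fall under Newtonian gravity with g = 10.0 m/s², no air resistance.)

h = 169.3 ft × 0.3048 = 51.6026 m
t = √(2h/g) = √(2 × 51.6026 / 10.0) = 3.21256 s
t = 3.21256 s / 60.0 = 0.05354 min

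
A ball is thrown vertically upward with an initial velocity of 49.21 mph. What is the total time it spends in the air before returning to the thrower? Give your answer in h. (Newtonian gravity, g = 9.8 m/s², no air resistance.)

v₀ = 49.21 mph × 0.44704 = 21.9988 m/s
t_total = 2 × v₀ / g = 2 × 21.9988 / 9.8 = 4.48955 s
t_total = 4.48955 s / 3600.0 = 0.001247 h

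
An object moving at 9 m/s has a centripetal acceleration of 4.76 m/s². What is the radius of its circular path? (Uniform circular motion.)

r = v²/a_c = 9²/4.76 = 17.02 m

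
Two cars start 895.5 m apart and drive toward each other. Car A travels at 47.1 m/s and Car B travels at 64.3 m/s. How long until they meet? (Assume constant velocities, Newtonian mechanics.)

Combined speed: v_combined = 47.1 + 64.3 = 111.4 m/s
Time to meet: t = d/v_combined = 895.5/111.4 = 8.04 s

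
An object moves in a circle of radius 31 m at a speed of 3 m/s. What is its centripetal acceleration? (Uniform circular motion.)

a_c = v²/r = 3²/31 = 9/31 = 0.29 m/s²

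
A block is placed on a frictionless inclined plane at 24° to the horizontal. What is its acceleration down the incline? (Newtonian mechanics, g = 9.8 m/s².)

a = g sin(θ) = 9.8 × sin(24°) = 9.8 × 0.4067 = 3.99 m/s²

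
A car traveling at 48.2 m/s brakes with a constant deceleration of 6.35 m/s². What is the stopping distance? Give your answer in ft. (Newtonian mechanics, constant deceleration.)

d = v₀² / (2a) = 48.2² / (2 × 6.35) = 2323.24 / 12.7 = 182.932 m
d = 182.932 m / 0.3048 = 600.2 ft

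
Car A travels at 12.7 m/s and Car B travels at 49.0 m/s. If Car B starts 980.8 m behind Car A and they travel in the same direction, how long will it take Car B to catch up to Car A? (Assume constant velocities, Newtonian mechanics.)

Relative speed: v_rel = 49.0 - 12.7 = 36.3 m/s
Time to catch: t = d₀/v_rel = 980.8/36.3 = 27.02 s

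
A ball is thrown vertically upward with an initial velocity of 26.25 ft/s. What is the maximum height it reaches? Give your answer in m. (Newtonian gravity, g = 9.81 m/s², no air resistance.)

v₀ = 26.25 ft/s × 0.3048 = 8.001 m/s
h_max = v₀² / (2g) = 8.001² / (2 × 9.81) = 64.016 / 19.62 = 3.263 m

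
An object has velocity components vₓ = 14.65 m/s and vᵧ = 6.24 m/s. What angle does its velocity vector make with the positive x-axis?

θ = arctan(vᵧ/vₓ) = arctan(6.24/14.65) = 23.07°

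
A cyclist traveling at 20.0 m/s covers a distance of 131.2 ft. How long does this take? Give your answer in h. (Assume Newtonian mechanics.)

d = 131.2 ft × 0.3048 = 39.9898 m
t = d / v = 39.9898 / 20.0 = 1.99949 s
t = 1.99949 s / 3600.0 = 0.0005554 h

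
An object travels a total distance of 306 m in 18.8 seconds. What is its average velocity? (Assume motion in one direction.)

v_avg = Δd / Δt = 306 / 18.8 = 16.28 m/s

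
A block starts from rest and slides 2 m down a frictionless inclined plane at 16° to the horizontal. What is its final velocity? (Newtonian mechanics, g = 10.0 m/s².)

a = g sin(θ) = 10.0 × sin(16°) = 2.7564 m/s²
v = √(2ad) = √(2 × 2.7564 × 2) = 3.32 m/s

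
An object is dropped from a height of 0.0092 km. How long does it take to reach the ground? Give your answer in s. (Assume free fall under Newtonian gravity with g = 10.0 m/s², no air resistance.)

h = 0.0092 km × 1000.0 = 9.2 m
t = √(2h/g) = √(2 × 9.2 / 10.0) = 1.356 s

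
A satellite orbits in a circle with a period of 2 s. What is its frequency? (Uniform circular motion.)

f = 1/T = 1/2 = 0.5 Hz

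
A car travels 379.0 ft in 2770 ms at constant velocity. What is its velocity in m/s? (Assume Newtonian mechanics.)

d = 379.0 ft × 0.3048 = 115.519 m
t = 2770 ms × 0.001 = 2.77 s
v = d / t = 115.519 / 2.77 = 41.7 m/s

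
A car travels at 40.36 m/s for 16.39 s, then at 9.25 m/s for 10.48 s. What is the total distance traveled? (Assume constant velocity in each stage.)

d₁ = v₁t₁ = 40.36 × 16.39 = 661.5004 m
d₂ = v₂t₂ = 9.25 × 10.48 = 96.94 m
d_total = 661.5004 + 96.94 = 758.44 m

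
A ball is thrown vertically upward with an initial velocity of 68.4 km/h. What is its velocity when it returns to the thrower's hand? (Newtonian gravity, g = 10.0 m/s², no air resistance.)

By conservation of energy (no air resistance), the ball returns to the throw height with the same speed as launch, but directed downward.
|v_ground| = v₀ = 68.4 km/h
v_ground = 68.4 km/h (downward)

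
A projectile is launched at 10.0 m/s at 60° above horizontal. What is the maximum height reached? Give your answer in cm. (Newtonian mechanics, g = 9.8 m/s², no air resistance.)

H = v₀² × sin²(θ) / (2g) = 10.0² × sin(60°)² / (2 × 9.8) = 100.0 × 0.75 / 19.6 = 3.82653 m
H = 3.82653 m / 0.01 = 382.7 cm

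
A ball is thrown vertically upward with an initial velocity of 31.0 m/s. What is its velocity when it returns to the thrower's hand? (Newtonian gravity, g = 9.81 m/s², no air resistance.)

By conservation of energy (no air resistance), the ball returns to the throw height with the same speed as launch, but directed downward.
|v_ground| = v₀ = 31.0 m/s
v_ground = 31.0 m/s (downward)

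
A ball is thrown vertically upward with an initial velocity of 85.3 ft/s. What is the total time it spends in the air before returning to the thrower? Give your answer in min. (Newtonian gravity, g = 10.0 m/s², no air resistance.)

v₀ = 85.3 ft/s × 0.3048 = 25.9994 m/s
t_total = 2 × v₀ / g = 2 × 25.9994 / 10.0 = 5.19988 s
t_total = 5.19988 s / 60.0 = 0.08666 min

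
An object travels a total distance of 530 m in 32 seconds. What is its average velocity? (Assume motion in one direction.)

v_avg = Δd / Δt = 530 / 32 = 16.56 m/s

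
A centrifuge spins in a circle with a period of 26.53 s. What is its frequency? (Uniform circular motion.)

f = 1/T = 1/26.53 = 0.0377 Hz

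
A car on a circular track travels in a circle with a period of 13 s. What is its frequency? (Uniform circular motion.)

f = 1/T = 1/13 = 0.0769 Hz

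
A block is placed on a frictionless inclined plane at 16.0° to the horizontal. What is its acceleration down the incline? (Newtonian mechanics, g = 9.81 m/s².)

a = g sin(θ) = 9.81 × sin(16.0°) = 9.81 × 0.2756 = 2.7 m/s²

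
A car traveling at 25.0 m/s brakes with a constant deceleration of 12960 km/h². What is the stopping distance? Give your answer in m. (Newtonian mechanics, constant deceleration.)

a = 12960 km/h² × 7.716049382716049e-05 = 1.0 m/s²
d = v₀² / (2a) = 25.0² / (2 × 1.0) = 625.0 / 2.0 = 312.5 m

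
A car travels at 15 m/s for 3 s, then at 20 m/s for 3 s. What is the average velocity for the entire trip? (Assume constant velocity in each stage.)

d₁ = v₁t₁ = 15 × 3 = 45 m
d₂ = v₂t₂ = 20 × 3 = 60 m
d_total = 105 m, t_total = 6 s
v_avg = d_total/t_total = 105/6 = 17.5 m/s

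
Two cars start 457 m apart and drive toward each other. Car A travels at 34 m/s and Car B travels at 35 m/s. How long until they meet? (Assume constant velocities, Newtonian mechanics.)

Combined speed: v_combined = 34 + 35 = 69 m/s
Time to meet: t = d/v_combined = 457/69 = 6.62 s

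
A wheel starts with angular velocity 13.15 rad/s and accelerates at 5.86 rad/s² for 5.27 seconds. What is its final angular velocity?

ω = ω₀ + αt = 13.15 + 5.86 × 5.27 = 44.03 rad/s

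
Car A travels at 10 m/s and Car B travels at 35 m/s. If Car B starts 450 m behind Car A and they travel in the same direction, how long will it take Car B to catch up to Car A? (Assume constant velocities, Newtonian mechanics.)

Relative speed: v_rel = 35 - 10 = 25 m/s
Time to catch: t = d₀/v_rel = 450/25 = 18.0 s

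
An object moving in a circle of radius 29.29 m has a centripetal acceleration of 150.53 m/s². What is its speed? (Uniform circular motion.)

v = √(a_c × r) = √(150.53 × 29.29) = 66.4 m/s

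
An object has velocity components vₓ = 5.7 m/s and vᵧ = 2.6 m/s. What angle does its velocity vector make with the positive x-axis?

θ = arctan(vᵧ/vₓ) = arctan(2.6/5.7) = 24.52°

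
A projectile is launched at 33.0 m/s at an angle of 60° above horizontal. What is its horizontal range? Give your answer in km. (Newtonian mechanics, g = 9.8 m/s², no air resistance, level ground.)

R = v₀² × sin(2θ) / g = 33.0² × sin(2 × 60°) / 9.8 = 1089.0 × 0.866025 / 9.8 = 96.2348 m
R = 96.2348 m / 1000.0 = 0.09623 km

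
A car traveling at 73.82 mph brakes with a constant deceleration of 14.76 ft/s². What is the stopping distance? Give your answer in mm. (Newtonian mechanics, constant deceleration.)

v₀ = 73.82 mph × 0.44704 = 33.0005 m/s
a = 14.76 ft/s² × 0.3048 = 4.49885 m/s²
d = v₀² / (2a) = 33.0005² / (2 × 4.49885) = 1089.03 / 8.9977 = 121.034 m
d = 121.034 m / 0.001 = 121000 mm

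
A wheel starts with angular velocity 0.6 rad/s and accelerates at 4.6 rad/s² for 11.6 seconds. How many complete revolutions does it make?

θ = ω₀t + ½αt² = 0.6×11.6 + ½×4.6×11.6² = 316.448 rad
Total revolutions = θ/(2π) = 316.448/(2π) = 50.36
Complete revolutions = ⌊50.36⌋ = 50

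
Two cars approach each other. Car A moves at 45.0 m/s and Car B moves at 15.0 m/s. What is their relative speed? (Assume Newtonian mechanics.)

v_rel = v_A + v_B = 45.0 + 15.0 = 60.0 m/s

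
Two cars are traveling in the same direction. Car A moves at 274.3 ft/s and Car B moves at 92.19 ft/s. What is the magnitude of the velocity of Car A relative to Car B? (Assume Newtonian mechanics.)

v_rel = |v_A - v_B| = |274.3 - 92.19| = 182.11 ft/s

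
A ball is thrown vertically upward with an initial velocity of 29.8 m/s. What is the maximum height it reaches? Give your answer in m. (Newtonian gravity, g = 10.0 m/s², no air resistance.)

h_max = v₀² / (2g) = 29.8² / (2 × 10.0) = 888.04 / 20.0 = 44.4 m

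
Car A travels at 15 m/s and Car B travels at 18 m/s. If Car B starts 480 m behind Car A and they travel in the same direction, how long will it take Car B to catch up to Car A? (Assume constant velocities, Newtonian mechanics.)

Relative speed: v_rel = 18 - 15 = 3 m/s
Time to catch: t = d₀/v_rel = 480/3 = 160.0 s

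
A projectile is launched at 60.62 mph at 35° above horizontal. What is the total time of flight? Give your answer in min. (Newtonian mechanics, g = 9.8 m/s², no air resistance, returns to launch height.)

v₀ = 60.62 mph × 0.44704 = 27.0996 m/s
T = 2 × v₀ × sin(θ) / g = 2 × 27.0996 × sin(35°) / 9.8 = 2 × 27.0996 × 0.573576 / 9.8 = 3.17218 s
T = 3.17218 s / 60.0 = 0.05287 min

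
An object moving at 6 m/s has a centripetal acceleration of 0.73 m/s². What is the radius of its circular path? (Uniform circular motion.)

r = v²/a_c = 6²/0.73 = 49.32 m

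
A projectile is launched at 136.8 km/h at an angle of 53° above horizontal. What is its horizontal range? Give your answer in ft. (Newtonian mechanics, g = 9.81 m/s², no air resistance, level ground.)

v₀ = 136.8 km/h × 0.2777777777777778 = 38.0 m/s
R = v₀² × sin(2θ) / g = 38.0² × sin(2 × 53°) / 9.81 = 1444.0 × 0.961262 / 9.81 = 141.495 m
R = 141.495 m / 0.3048 = 464.2 ft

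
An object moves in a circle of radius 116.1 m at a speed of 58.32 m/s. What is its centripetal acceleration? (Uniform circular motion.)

a_c = v²/r = 58.32²/116.1 = 3401.2224/116.1 = 29.3 m/s²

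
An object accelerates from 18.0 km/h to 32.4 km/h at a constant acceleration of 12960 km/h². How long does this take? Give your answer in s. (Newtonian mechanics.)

v₀ = 18.0 km/h × 0.2777777777777778 = 5.0 m/s
v = 32.4 km/h × 0.2777777777777778 = 9.0 m/s
a = 12960 km/h² × 7.716049382716049e-05 = 1.0 m/s²
t = (v - v₀) / a = (9.0 - 5.0) / 1.0 = 4.0 s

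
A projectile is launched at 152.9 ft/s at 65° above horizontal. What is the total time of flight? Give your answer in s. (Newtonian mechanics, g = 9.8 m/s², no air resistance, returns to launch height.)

v₀ = 152.9 ft/s × 0.3048 = 46.6039 m/s
T = 2 × v₀ × sin(θ) / g = 2 × 46.6039 × sin(65°) / 9.8 = 2 × 46.6039 × 0.906308 / 9.8 = 8.62 s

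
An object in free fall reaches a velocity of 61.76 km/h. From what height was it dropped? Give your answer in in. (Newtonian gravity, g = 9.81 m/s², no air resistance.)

v = 61.76 km/h × 0.2777777777777778 = 17.1556 m/s
h = v² / (2g) = 17.1556² / (2 × 9.81) = 15.0007 m
h = 15.0007 m / 0.0254 = 590.6 in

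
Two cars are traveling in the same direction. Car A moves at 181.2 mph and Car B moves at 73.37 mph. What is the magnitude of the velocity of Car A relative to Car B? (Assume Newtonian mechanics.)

v_rel = |v_A - v_B| = |181.2 - 73.37| = 107.83 mph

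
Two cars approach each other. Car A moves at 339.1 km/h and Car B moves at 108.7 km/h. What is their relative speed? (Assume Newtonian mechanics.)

v_rel = v_A + v_B = 339.1 + 108.7 = 447.8 km/h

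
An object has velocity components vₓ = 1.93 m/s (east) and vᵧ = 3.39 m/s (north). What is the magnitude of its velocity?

|v| = √(vₓ² + vᵧ²) = √(1.93² + 3.39²) = √(15.217) = 3.9 m/s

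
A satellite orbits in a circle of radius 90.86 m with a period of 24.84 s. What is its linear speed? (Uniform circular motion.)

v = 2πr/T = 2π×90.86/24.84 = 22.98 m/s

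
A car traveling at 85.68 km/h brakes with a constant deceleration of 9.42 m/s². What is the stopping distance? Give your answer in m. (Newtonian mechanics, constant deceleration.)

v₀ = 85.68 km/h × 0.2777777777777778 = 23.8 m/s
d = v₀² / (2a) = 23.8² / (2 × 9.42) = 566.44 / 18.84 = 30.07 m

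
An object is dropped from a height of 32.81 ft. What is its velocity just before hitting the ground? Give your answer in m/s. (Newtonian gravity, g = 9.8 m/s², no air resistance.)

h = 32.81 ft × 0.3048 = 10.0005 m
v = √(2gh) = √(2 × 9.8 × 10.0005) = 14.0 m/s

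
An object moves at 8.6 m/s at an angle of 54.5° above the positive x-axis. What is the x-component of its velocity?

vₓ = v cos(θ) = 8.6 × cos(54.5°) = 4.99 m/s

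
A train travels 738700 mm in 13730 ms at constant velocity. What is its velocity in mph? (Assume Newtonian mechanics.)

d = 738700 mm × 0.001 = 738.7 m
t = 13730 ms × 0.001 = 13.73 s
v = d / t = 738.7 / 13.73 = 53.8019 m/s
v = 53.8019 m/s / 0.44704 = 120.4 mph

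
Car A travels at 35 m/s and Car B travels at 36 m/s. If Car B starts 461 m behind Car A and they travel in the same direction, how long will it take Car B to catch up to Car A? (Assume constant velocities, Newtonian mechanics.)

Relative speed: v_rel = 36 - 35 = 1 m/s
Time to catch: t = d₀/v_rel = 461/1 = 461.0 s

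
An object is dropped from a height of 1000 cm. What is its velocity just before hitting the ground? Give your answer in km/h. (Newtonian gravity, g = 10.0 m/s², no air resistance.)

h = 1000 cm × 0.01 = 10.0 m
v = √(2gh) = √(2 × 10.0 × 10.0) = 14.1421 m/s
v = 14.1421 m/s / 0.2777777777777778 = 50.91 km/h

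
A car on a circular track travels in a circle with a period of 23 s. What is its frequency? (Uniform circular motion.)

f = 1/T = 1/23 = 0.0435 Hz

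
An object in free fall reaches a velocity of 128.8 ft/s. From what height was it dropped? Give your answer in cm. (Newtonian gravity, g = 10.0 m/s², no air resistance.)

v = 128.8 ft/s × 0.3048 = 39.2582 m/s
h = v² / (2g) = 39.2582² / (2 × 10.0) = 77.0603 m
h = 77.0603 m / 0.01 = 7706 cm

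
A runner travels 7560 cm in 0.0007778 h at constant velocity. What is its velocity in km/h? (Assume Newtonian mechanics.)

d = 7560 cm × 0.01 = 75.6 m
t = 0.0007778 h × 3600.0 = 2.80008 s
v = d / t = 75.6 / 2.80008 = 26.9992 m/s
v = 26.9992 m/s / 0.2777777777777778 = 97.2 km/h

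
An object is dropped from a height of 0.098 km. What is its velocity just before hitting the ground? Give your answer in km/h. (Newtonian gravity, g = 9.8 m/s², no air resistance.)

h = 0.098 km × 1000.0 = 98.0 m
v = √(2gh) = √(2 × 9.8 × 98.0) = 43.8269 m/s
v = 43.8269 m/s / 0.2777777777777778 = 157.8 km/h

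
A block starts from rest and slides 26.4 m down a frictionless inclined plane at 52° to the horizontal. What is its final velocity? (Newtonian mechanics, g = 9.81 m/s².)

a = g sin(θ) = 9.81 × sin(52°) = 7.7304 m/s²
v = √(2ad) = √(2 × 7.7304 × 26.4) = 20.2 m/s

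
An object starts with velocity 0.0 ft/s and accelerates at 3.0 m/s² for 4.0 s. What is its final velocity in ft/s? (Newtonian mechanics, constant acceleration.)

v₀ = 0.0 ft/s × 0.3048 = 0.0 m/s
v = v₀ + a × t = 0.0 + 3.0 × 4.0 = 12.0 m/s
v = 12.0 m/s / 0.3048 = 39.37 ft/s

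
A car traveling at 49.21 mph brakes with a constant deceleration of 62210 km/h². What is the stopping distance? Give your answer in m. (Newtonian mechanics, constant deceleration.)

v₀ = 49.21 mph × 0.44704 = 21.9988 m/s
a = 62210 km/h² × 7.716049382716049e-05 = 4.80015 m/s²
d = v₀² / (2a) = 21.9988² / (2 × 4.80015) = 483.947 / 9.6003 = 50.41 m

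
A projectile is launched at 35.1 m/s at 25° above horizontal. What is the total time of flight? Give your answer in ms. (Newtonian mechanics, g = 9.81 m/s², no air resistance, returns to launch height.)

T = 2 × v₀ × sin(θ) / g = 2 × 35.1 × sin(25°) / 9.81 = 2 × 35.1 × 0.422618 / 9.81 = 3.02424 s
T = 3.02424 s / 0.001 = 3024 ms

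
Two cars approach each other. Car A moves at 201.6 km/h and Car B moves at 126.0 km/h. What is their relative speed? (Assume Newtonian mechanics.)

v_rel = v_A + v_B = 201.6 + 126.0 = 327.6 km/h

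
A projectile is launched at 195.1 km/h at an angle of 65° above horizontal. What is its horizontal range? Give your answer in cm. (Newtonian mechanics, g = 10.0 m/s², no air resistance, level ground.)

v₀ = 195.1 km/h × 0.2777777777777778 = 54.1944 m/s
R = v₀² × sin(2θ) / g = 54.1944² × sin(2 × 65°) / 10.0 = 2937.03 × 0.766044 / 10.0 = 224.989 m
R = 224.989 m / 0.01 = 22500 cm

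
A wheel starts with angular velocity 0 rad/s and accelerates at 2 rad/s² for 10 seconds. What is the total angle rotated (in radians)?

θ = ω₀t + ½αt² = 0×10 + ½×2×10² = 100.0 rad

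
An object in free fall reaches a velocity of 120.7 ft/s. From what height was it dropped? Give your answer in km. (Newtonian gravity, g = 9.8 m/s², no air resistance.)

v = 120.7 ft/s × 0.3048 = 36.7894 m/s
h = v² / (2g) = 36.7894² / (2 × 9.8) = 69.0541 m
h = 69.0541 m / 1000.0 = 0.06905 km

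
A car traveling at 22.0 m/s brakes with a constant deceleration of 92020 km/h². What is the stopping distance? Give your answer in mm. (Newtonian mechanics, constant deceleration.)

a = 92020 km/h² × 7.716049382716049e-05 = 7.10031 m/s²
d = v₀² / (2a) = 22.0² / (2 × 7.10031) = 484.0 / 14.2006 = 34.0831 m
d = 34.0831 m / 0.001 = 34080 mm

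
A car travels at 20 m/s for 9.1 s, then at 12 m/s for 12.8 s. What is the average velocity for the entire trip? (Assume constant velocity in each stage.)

d₁ = v₁t₁ = 20 × 9.1 = 182.0 m
d₂ = v₂t₂ = 12 × 12.8 = 153.6 m
d_total = 335.6 m, t_total = 21.9 s
v_avg = d_total/t_total = 335.6/21.9 = 15.32 m/s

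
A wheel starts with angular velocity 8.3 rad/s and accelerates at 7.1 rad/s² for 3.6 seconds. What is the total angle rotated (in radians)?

θ = ω₀t + ½αt² = 8.3×3.6 + ½×7.1×3.6² = 75.89 rad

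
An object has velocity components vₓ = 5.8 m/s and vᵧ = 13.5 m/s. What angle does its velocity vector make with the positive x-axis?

θ = arctan(vᵧ/vₓ) = arctan(13.5/5.8) = 66.75°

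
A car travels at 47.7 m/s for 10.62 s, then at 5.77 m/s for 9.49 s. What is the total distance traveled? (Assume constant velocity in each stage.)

d₁ = v₁t₁ = 47.7 × 10.62 = 506.574 m
d₂ = v₂t₂ = 5.77 × 9.49 = 54.7573 m
d_total = 506.574 + 54.7573 = 561.33 m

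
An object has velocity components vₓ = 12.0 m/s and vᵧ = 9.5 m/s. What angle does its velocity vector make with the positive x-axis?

θ = arctan(vᵧ/vₓ) = arctan(9.5/12.0) = 38.37°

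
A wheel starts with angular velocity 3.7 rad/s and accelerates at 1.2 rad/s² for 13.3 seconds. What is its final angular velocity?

ω = ω₀ + αt = 3.7 + 1.2 × 13.3 = 19.66 rad/s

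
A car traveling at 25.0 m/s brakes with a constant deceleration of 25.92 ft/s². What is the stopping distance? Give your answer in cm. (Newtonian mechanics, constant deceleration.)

a = 25.92 ft/s² × 0.3048 = 7.900416 m/s²
d = v₀² / (2a) = 25.0² / (2 × 7.900416) = 625.0 / 15.80083 = 39.55488 m
d = 39.55488 m / 0.01 = 3955 cm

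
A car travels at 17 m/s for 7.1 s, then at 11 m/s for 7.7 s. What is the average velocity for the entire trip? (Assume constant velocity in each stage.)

d₁ = v₁t₁ = 17 × 7.1 = 120.7 m
d₂ = v₂t₂ = 11 × 7.7 = 84.7 m
d_total = 205.4 m, t_total = 14.8 s
v_avg = d_total/t_total = 205.4/14.8 = 13.88 m/s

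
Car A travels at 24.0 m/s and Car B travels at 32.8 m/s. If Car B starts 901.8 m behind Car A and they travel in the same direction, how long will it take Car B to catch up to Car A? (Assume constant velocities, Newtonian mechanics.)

Relative speed: v_rel = 32.8 - 24.0 = 8.8 m/s
Time to catch: t = d₀/v_rel = 901.8/8.8 = 102.48 s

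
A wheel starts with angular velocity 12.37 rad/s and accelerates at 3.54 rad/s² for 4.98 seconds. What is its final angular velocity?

ω = ω₀ + αt = 12.37 + 3.54 × 4.98 = 30.0 rad/s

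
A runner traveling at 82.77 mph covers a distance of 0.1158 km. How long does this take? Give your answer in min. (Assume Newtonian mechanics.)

d = 0.1158 km × 1000.0 = 115.8 m
v = 82.77 mph × 0.44704 = 37.0015 m/s
t = d / v = 115.8 / 37.0015 = 3.1296 s
t = 3.1296 s / 60.0 = 0.05216 min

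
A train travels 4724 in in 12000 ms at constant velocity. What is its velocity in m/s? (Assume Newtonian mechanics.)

d = 4724 in × 0.0254 = 119.99 m
t = 12000 ms × 0.001 = 12.0 s
v = d / t = 119.99 / 12.0 = 9.999 m/s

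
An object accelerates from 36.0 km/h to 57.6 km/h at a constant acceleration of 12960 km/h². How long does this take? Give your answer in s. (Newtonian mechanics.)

v₀ = 36.0 km/h × 0.2777777777777778 = 10.0 m/s
v = 57.6 km/h × 0.2777777777777778 = 16.0 m/s
a = 12960 km/h² × 7.716049382716049e-05 = 1.0 m/s²
t = (v - v₀) / a = (16.0 - 10.0) / 1.0 = 6.0 s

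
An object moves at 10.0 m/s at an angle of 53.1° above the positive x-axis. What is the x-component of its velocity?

vₓ = v cos(θ) = 10.0 × cos(53.1°) = 6.0 m/s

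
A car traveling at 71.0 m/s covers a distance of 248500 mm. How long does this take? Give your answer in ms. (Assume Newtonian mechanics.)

d = 248500 mm × 0.001 = 248.5 m
t = d / v = 248.5 / 71.0 = 3.5 s
t = 3.5 s / 0.001 = 3500 ms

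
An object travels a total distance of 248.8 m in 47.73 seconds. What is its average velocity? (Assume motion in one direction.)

v_avg = Δd / Δt = 248.8 / 47.73 = 5.21 m/s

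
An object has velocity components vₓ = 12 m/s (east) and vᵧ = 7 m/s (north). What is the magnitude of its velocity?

|v| = √(vₓ² + vᵧ²) = √(12² + 7²) = √(193) = 13.89 m/s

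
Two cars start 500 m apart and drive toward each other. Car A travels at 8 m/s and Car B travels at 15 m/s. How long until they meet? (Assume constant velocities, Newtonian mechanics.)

Combined speed: v_combined = 8 + 15 = 23 m/s
Time to meet: t = d/v_combined = 500/23 = 21.74 s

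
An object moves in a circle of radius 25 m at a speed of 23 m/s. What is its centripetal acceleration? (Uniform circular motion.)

a_c = v²/r = 23²/25 = 529/25 = 21.16 m/s²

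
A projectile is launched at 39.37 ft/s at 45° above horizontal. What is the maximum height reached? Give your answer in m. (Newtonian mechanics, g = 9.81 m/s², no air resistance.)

v₀ = 39.37 ft/s × 0.3048 = 12.0 m/s
H = v₀² × sin²(θ) / (2g) = 12.0² × sin(45°)² / (2 × 9.81) = 144.0 × 0.5 / 19.62 = 3.67 m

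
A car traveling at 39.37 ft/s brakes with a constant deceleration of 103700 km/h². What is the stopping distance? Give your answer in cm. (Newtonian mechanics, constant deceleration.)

v₀ = 39.37 ft/s × 0.3048 = 12.0 m/s
a = 103700 km/h² × 7.716049382716049e-05 = 8.00154 m/s²
d = v₀² / (2a) = 12.0² / (2 × 8.00154) = 144.0 / 16.0031 = 8.99826 m
d = 8.99826 m / 0.01 = 899.8 cm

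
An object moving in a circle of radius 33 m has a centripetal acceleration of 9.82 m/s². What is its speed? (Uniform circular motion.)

v = √(a_c × r) = √(9.82 × 33) = 18.0 m/s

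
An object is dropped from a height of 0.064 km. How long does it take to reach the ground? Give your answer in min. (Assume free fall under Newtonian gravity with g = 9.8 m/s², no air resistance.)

h = 0.064 km × 1000.0 = 64.0 m
t = √(2h/g) = √(2 × 64.0 / 9.8) = 3.61403 s
t = 3.61403 s / 60.0 = 0.06023 min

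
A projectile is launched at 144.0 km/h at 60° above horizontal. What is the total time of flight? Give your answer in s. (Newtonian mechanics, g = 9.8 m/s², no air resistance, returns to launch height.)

v₀ = 144.0 km/h × 0.2777777777777778 = 40.0 m/s
T = 2 × v₀ × sin(θ) / g = 2 × 40.0 × sin(60°) / 9.8 = 2 × 40.0 × 0.866025 / 9.8 = 7.07 s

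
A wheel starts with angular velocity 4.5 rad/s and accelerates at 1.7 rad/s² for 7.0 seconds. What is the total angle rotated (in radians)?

θ = ω₀t + ½αt² = 4.5×7.0 + ½×1.7×7.0² = 73.15 rad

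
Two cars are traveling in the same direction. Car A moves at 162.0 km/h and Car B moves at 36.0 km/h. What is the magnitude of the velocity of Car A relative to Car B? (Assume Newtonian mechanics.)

v_rel = |v_A - v_B| = |162.0 - 36.0| = 126.0 km/h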